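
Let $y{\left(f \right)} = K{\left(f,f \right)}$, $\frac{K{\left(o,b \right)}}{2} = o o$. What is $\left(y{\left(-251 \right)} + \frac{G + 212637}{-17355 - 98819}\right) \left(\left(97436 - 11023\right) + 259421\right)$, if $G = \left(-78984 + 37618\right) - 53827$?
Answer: $\frac{2531165773162968}{58087} \approx 4.3575 \cdot 10^{10}$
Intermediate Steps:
$K{\left(o,b \right)} = 2 o^{2}$ ($K{\left(o,b \right)} = 2 o o = 2 o^{2}$)
$y{\left(f \right)} = 2 f^{2}$
$G = -95193$ ($G = -41366 - 53827 = -95193$)
$\left(y{\left(-251 \right)} + \frac{G + 212637}{-17355 - 98819}\right) \left(\left(97436 - 11023\right) + 259421\right) = \left(2 \left(-251\right)^{2} + \frac{-95193 + 212637}{-17355 - 98819}\right) \left(\left(97436 - 11023\right) + 259421\right) = \left(2 \cdot 63001 + \frac{117444}{-116174}\right) \left(86413 + 259421\right) = \left(126002 + 117444 \left(- \frac{1}{116174}\right)\right) 345834 = \left(126002 - \frac{58722}{58087}\right) 345834 = \frac{7319019452}{58087} \cdot 345834 = \frac{2531165773162968}{58087}$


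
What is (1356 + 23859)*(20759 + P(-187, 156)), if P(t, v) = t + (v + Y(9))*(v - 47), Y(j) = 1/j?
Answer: 2843352665/3 ≈ 9.4778e+8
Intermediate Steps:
P(t, v) = t + (-47 + v)*(⅑ + v) (P(t, v) = t + (v + 1/9)*(v - 47) = t + (v + ⅑)*(-47 + v) = t + (⅑ + v)*(-47 + v) = t + (-47 + v)*(⅑ + v))
(1356 + 23859)*(20759 + P(-187, 156)) = (1356 + 23859)*(20759 + (-47/9 - 187 + 156² - 422/9*156)) = 25215*(20759 + (-47/9 - 187 + 24336 - 21944/3)) = 25215*(20759 + 151462/9) = 25215*(338293/9) = 2843352665/3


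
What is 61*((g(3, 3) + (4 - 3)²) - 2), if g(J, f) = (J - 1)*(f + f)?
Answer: 671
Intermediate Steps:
g(J, f) = 2*f*(-1 + J) (g(J, f) = (-1 + J)*(2*f) = 2*f*(-1 + J))
61*((g(3, 3) + (4 - 3)²) - 2) = 61*((2*3*(-1 + 3) + (4 - 3)²) - 2) = 61*((2*3*2 + 1²) - 2) = 61*((12 + 1) - 2) = 61*(13 - 2) = 61*11 = 671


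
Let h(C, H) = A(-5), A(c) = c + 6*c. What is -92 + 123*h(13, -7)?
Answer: -4397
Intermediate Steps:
A(c) = 7*c
h(C, H) = -35 (h(C, H) = 7*(-5) = -35)
-92 + 123*h(13, -7) = -92 + 123*(-35) = -92 - 4305 = -4397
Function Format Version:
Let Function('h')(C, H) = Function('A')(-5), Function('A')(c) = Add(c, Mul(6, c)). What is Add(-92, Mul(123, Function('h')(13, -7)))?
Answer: -4397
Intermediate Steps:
Function('A')(c) = Mul(7, c)
Function('h')(C, H) = -35 (Function('h')(C, H) = Mul(7, -5) = -35)
Add(-92, Mul(123, Function('h')(13, -7))) = Add(-92, Mul(123, -35)) = Add(-92, -4305) = -4397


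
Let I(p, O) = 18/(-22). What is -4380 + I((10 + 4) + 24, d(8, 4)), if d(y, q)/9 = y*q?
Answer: -48189/11 ≈ -4380.8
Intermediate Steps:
d(y, q) = 9*q*y (d(y, q) = 9*(y*q) = 9*(q*y) = 9*q*y)
I(p, O) = -9/11 (I(p, O) = 18*(-1/22) = -9/11)
-4380 + I((10 + 4) + 24, d(8, 4)) = -4380 - 9/11 = -48189/11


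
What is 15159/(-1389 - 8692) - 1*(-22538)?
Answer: 227190419/10081 ≈ 22537.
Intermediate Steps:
15159/(-1389 - 8692) - 1*(-22538) = 15159/(-10081) + 22538 = 15159*(-1/10081) + 22538 = -15159/10081 + 22538 = 227190419/10081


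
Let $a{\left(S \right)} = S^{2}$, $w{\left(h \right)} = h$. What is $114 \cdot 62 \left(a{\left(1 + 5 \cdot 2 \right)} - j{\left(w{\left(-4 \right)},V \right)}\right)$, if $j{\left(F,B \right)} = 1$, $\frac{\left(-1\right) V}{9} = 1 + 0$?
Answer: $848160$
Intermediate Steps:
$V = -9$ ($V = - 9 \left(1 + 0\right) = \left(-9\right) 1 = -9$)
$114 \cdot 62 \left(a{\left(1 + 5 \cdot 2 \right)} - j{\left(w{\left(-4 \right)},V \right)}\right) = 114 \cdot 62 \left(\left(1 + 5 \cdot 2\right)^{2} - 1\right) = 7068 \left(\left(1 + 10\right)^{2} - 1\right) = 7068 \left(11^{2} - 1\right) = 7068 \left(121 - 1\right) = 7068 \cdot 120 = 848160$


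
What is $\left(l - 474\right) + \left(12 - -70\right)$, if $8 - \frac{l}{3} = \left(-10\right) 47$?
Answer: $1042$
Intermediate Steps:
$l = 1434$ ($l = 24 - 3 \left(\left(-10\right) 47\right) = 24 - -1410 = 24 + 1410 = 1434$)
$\left(l - 474\right) + \left(12 - -70\right) = \left(1434 - 474\right) + \left(12 - -70\right) = 960 + \left(12 + 70\right) = 960 + 82 = 1042$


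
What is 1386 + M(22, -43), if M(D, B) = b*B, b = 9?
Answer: 999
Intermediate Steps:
M(D, B) = 9*B
1386 + M(22, -43) = 1386 + 9*(-43) = 1386 - 387 = 999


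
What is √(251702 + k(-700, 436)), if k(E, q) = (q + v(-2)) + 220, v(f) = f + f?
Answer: √252354 ≈ 502.35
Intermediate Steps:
v(f) = 2*f
k(E, q) = 216 + q (k(E, q) = (q + 2*(-2)) + 220 = (q - 4) + 220 = (-4 + q) + 220 = 216 + q)
√(251702 + k(-700, 436)) = √(251702 + (216 + 436)) = √(251702 + 652) = √252354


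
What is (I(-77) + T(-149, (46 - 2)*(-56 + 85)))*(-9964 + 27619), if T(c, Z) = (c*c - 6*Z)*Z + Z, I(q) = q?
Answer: 327687728445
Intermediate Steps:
T(c, Z) = Z + Z*(c**2 - 6*Z) (T(c, Z) = (c**2 - 6*Z)*Z + Z = Z*(c**2 - 6*Z) + Z = Z + Z*(c**2 - 6*Z))
(I(-77) + T(-149, (46 - 2)*(-56 + 85)))*(-9964 + 27619) = (-77 + ((46 - 2)*(-56 + 85))*(1 + (-149)**2 - 6*(46 - 2)*(-56 + 85)))*(-9964 + 27619) = (-77 + (44*29)*(1 + 22201 - 264*29))*17655 = (-77 + 1276*(1 + 22201 - 6*1276))*17655 = (-77 + 1276*(1 + 22201 - 7656))*17655 = (-77 + 1276*14546)*17655 = (-77 + 18560696)*17655 = 18560619*17655 = 327687728445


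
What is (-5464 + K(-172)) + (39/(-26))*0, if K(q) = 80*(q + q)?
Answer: -32984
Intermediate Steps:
K(q) = 160*q (K(q) = 80*(2*q) = 160*q)
(-5464 + K(-172)) + (39/(-26))*0 = (-5464 + 160*(-172)) + (39/(-26))*0 = (-5464 - 27520) + (39*(-1/26))*0 = -32984 - 3/2*0 = -32984 + 0 = -32984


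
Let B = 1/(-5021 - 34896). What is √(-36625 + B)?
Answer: 3*I*√6484118038838/39917 ≈ 191.38*I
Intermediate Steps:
B = -1/39917 (B = 1/(-39917) = -1/39917 ≈ -2.5052e-5)
√(-36625 + B) = √(-36625 - 1/39917) = √(-1461960126/39917) = 3*I*√6484118038838/39917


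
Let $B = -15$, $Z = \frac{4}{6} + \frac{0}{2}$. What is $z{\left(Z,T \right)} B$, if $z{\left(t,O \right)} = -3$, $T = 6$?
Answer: $45$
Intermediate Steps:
$Z = \frac{2}{3}$ ($Z = 4 \cdot \frac{1}{6} + 0 \cdot \frac{1}{2} = \frac{2}{3} + 0 = \frac{2}{3} \approx 0.66667$)
$z{\left(Z,T \right)} B = \left(-3\right) \left(-15\right) = 45$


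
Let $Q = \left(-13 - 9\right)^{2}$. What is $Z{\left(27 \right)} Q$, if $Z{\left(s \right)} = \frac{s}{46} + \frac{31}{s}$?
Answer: $\frac{521510}{621} \approx 839.79$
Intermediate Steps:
$Z{\left(s \right)} = \frac{31}{s} + \frac{s}{46}$ ($Z{\left(s \right)} = s \frac{1}{46} + \frac{31}{s} = \frac{s}{46} + \frac{31}{s} = \frac{31}{s} + \frac{s}{46}$)
$Q = 484$ ($Q = \left(-22\right)^{2} = 484$)
$Z{\left(27 \right)} Q = \left(\frac{31}{27} + \frac{1}{46} \cdot 27\right) 484 = \left(31 \cdot \frac{1}{27} + \frac{27}{46}\right) 484 = \left(\frac{31}{27} + \frac{27}{46}\right) 484 = \frac{2155}{1242} \cdot 484 = \frac{521510}{621}$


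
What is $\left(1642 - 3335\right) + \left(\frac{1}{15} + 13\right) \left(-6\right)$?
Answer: $- \frac{8857}{5} \approx -1771.4$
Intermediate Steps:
$\left(1642 - 3335\right) + \left(\frac{1}{15} + 13\right) \left(-6\right) = -1693 + \left(\frac{1}{15} + 13\right) \left(-6\right) = -1693 + \frac{196}{15} \left(-6\right) = -1693 - \frac{392}{5} = - \frac{8857}{5}$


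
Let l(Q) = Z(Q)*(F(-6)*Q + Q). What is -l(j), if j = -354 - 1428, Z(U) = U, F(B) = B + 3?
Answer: 6351048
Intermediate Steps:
F(B) = 3 + B
j = -1782
l(Q) = -2*Q² (l(Q) = Q*((3 - 6)*Q + Q) = Q*(-3*Q + Q) = Q*(-2*Q) = -2*Q²)
-l(j) = -(-2)*(-1782)² = -(-2)*3175524 = -1*(-6351048) = 6351048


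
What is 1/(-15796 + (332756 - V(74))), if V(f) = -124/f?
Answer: 37/11727582 ≈ 3.1550e-6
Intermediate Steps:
1/(-15796 + (332756 - V(74))) = 1/(-15796 + (332756 - (-124)/74)) = 1/(-15796 + (332756 - 1*(-62/37))) = 1/(-15796 + (332756 + 62/37)) = 1/(-15796 + 12312034/37) = 1/(11727582/37) = 37/11727582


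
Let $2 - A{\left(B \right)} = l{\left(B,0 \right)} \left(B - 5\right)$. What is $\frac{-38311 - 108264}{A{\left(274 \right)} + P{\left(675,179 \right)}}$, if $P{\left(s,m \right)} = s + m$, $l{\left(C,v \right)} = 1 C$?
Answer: $\frac{5863}{2914} \approx 2.012$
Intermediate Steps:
$l{\left(C,v \right)} = C$
$P{\left(s,m \right)} = m + s$
$A{\left(B \right)} = 2 - B \left(-5 + B\right)$ ($A{\left(B \right)} = 2 - B \left(B - 5\right) = 2 - B \left(-5 + B\right)$)
$\frac{-38311 - 108264}{A{\left(274 \right)} + P{\left(675,179 \right)}} = \frac{-38311 - 108264}{\left(2 - 274^{2} + 5 \cdot 274\right) + \left(179 + 675\right)} = - \frac{146575}{\left(2 - 75076 + 1370\right) + 854} = - \frac{146575}{-73704 + 854} = - \frac{146575}{-72850} = \left(-146575\right) \left(- \frac{1}{72850}\right) = \frac{5863}{2914}$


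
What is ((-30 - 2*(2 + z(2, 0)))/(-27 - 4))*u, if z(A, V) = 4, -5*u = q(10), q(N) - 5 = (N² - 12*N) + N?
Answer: 42/31 ≈ 1.3548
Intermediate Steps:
q(N) = 5 + N² - 11*N (q(N) = 5 + ((N² - 12*N) + N) = 5 + (N² - 11*N) = 5 + N² - 11*N)
u = 1 (u = -(5 + 10² - 11*10)/5 = -(5 + 100 - 110)/5 = -⅕*(-5) = 1)
((-30 - 2*(2 + z(2, 0)))/(-27 - 4))*u = ((-30 - 2*(2 + 4))/(-27 - 4))*1 = ((-30 - 2*6)/(-31))*1 = ((-30 - 12)*(-1/31))*1 = -42*(-1/31)*1 = (42/31)*1 = 42/31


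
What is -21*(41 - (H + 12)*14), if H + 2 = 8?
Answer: 4431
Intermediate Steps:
H = 6 (H = -2 + 8 = 6)
-21*(41 - (H + 12)*14) = -21*(41 - (6 + 12)*14) = -21*(41 - 18*14) = -21*(41 - 1*252) = -21*(41 - 252) = -21*(-211) = 4431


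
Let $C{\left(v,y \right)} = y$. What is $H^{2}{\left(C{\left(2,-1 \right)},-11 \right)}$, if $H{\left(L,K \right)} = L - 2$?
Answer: $9$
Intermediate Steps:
$H{\left(L,K \right)} = -2 + L$ ($H{\left(L,K \right)} = L - 2 = -2 + L$)
$H^{2}{\left(C{\left(2,-1 \right)},-11 \right)} = \left(-2 - 1\right)^{2} = \left(-3\right)^{2} = 9$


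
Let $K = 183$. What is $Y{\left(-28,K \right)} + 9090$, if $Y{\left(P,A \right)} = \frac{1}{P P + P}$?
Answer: $\frac{6872041}{756} \approx 9090.0$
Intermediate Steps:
$Y{\left(P,A \right)} = \frac{1}{P + P^{2}}$ ($Y{\left(P,A \right)} = \frac{1}{P^{2} + P} = \frac{1}{P + P^{2}}$)
$Y{\left(-28,K \right)} + 9090 = \frac{1}{\left(-28\right) \left(1 - 28\right)} + 9090 = - \frac{1}{28 \left(-27\right)} + 9090 = \left(- \frac{1}{28}\right) \left(- \frac{1}{27}\right) + 9090 = \frac{1}{756} + 9090 = \frac{6872041}{756}$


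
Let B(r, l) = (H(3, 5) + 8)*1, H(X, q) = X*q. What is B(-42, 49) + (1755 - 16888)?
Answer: -15110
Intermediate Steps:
B(r, l) = 23 (B(r, l) = (3*5 + 8)*1 = (15 + 8)*1 = 23*1 = 23)
B(-42, 49) + (1755 - 16888) = 23 + (1755 - 16888) = 23 - 15133 = -15110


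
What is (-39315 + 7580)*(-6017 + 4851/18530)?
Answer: 707628039173/3706 ≈ 1.9094e+8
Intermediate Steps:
(-39315 + 7580)*(-6017 + 4851/18530) = -31735*(-6017 + 4851*(1/18530)) = -31735*(-6017 + 4851/18530) = -31735*(-111490159/18530) = 707628039173/3706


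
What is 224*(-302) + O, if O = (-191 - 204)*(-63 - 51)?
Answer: -22618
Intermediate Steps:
O = 45030 (O = -395*(-114) = 45030)
224*(-302) + O = 224*(-302) + 45030 = -67648 + 45030 = -22618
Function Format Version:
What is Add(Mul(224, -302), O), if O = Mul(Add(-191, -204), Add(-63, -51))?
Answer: -22618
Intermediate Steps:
O = 45030 (O = Mul(-395, -114) = 45030)
Add(Mul(224, -302), O) = Add(Mul(224, -302), 45030) = Add(-67648, 45030) = -22618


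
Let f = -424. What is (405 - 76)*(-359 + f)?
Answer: -257607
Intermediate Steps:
(405 - 76)*(-359 + f) = (405 - 76)*(-359 - 424) = 329*(-783) = -257607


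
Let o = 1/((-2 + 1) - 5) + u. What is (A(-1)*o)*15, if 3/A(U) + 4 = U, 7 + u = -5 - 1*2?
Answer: 255/2 ≈ 127.50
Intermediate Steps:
u = -14 (u = -7 + (-5 - 1*2) = -7 + (-5 - 2) = -7 - 7 = -14)
A(U) = 3/(-4 + U)
o = -85/6 (o = 1/((-2 + 1) - 5) - 14 = 1/(-1 - 5) - 14 = 1/(-6) - 14 = -⅙ - 14 = -85/6 ≈ -14.167)
(A(-1)*o)*15 = ((3/(-4 - 1))*(-85/6))*15 = ((3/(-5))*(-85/6))*15 = ((3*(-⅕))*(-85/6))*15 = -⅗*(-85/6)*15 = (17/2)*15 = 255/2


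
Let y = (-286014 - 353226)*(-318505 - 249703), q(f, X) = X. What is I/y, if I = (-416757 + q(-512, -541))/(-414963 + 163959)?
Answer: 29807/6512142474789120 ≈ 4.5771e-12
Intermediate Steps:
I = 208649/125502 (I = (-416757 - 541)/(-414963 + 163959) = -417298/(-251004) = -417298*(-1/251004) = 208649/125502 ≈ 1.6625)
y = 363221281920 (y = -639240*(-568208) = 363221281920)
I/y = (208649/125502)/363221281920 = (208649/125502)*(1/363221281920) = 29807/6512142474789120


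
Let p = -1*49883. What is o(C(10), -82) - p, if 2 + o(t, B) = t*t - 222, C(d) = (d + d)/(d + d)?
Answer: 49660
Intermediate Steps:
C(d) = 1 (C(d) = (2*d)/((2*d)) = (2*d)*(1/(2*d)) = 1)
o(t, B) = -224 + t² (o(t, B) = -2 + (t*t - 222) = -2 + (t² - 222) = -2 + (-222 + t²) = -224 + t²)
p = -49883
o(C(10), -82) - p = (-224 + 1²) - 1*(-49883) = (-224 + 1) + 49883 = -223 + 49883 = 49660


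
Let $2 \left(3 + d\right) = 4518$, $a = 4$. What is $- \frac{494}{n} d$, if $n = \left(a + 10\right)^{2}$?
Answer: $- \frac{278616}{49} \approx -5686.0$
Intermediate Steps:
$n = 196$ ($n = \left(4 + 10\right)^{2} = 14^{2} = 196$)
$d = 2256$ ($d = -3 + \frac{1}{2} \cdot 4518 = -3 + 2259 = 2256$)
$- \frac{494}{n} d = - \frac{494}{196} \cdot 2256 = \left(-494\right) \frac{1}{196} \cdot 2256 = \left(- \frac{247}{98}\right) 2256 = - \frac{278616}{49}$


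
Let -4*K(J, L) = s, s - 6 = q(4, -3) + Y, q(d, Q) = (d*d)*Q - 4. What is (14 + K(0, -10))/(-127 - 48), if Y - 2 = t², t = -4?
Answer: -3/25 ≈ -0.12000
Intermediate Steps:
Y = 18 (Y = 2 + (-4)² = 2 + 16 = 18)
q(d, Q) = -4 + Q*d² (q(d, Q) = d²*Q - 4 = Q*d² - 4 = -4 + Q*d²)
s = -28 (s = 6 + ((-4 - 3*4²) + 18) = 6 + ((-4 - 3*16) + 18) = 6 + ((-4 - 48) + 18) = 6 + (-52 + 18) = 6 - 34 = -28)
K(J, L) = 7 (K(J, L) = -¼*(-28) = 7)
(14 + K(0, -10))/(-127 - 48) = (14 + 7)/(-127 - 48) = 21/(-175) = 21*(-1/175) = -3/25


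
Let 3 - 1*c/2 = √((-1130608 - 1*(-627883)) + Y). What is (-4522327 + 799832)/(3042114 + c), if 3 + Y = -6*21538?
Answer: -67406407675/55086289418 - 531785*I*√157989/330517736508 ≈ -1.2237 - 0.00063952*I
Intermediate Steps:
Y = -129231 (Y = -3 - 6*21538 = -3 - 129228 = -129231)
c = 6 - 4*I*√157989 (c = 6 - 2*√((-1130608 - 1*(-627883)) - 129231) = 6 - 2*√((-1130608 + 627883) - 129231) = 6 - 2*√(-502725 - 129231) = 6 - 4*I*√157989 ≈ 6.0 - 1589.9*I)
(-4522327 + 799832)/(3042114 + c) = (-4522327 + 799832)/(3042114 + (6 - 4*I*√157989)) = -3722495/(3042120 - 4*I*√157989)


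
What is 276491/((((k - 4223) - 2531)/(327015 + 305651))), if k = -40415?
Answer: -174926455006/47169 ≈ -3.7085e+6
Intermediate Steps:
276491/((((k - 4223) - 2531)/(327015 + 305651))) = 276491/((((-40415 - 4223) - 2531)/(327015 + 305651))) = 276491/(((-44638 - 2531)/632666)) = 276491/((-47169*1/632666)) = 276491/(-47169/632666) = 276491*(-632666/47169) = -174926455006/47169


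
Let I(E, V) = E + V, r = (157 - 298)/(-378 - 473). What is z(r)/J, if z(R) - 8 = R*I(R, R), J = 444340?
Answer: 583337/32179147234 ≈ 1.8128e-5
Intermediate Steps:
r = 141/851 (r = -141/(-851) = -141*(-1/851) = 141/851 ≈ 0.16569)
z(R) = 8 + 2*R² (z(R) = 8 + R*(R + R) = 8 + R*(2*R) = 8 + 2*R²)
z(r)/J = (8 + 2*(141/851)²)/444340 = (8 + 2*(19881/724201))*(1/444340) = (8 + 39762/724201)*(1/444340) = (5833370/724201)*(1/444340) = 583337/32179147234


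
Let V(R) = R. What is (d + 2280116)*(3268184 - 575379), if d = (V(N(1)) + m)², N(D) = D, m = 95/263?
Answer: 424691625344229240/69169 ≈ 6.1399e+12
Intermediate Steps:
m = 95/263 (m = 95*(1/263) = 95/263 ≈ 0.36122)
d = 128164/69169 (d = (1 + 95/263)² = (358/263)² = 128164/69169 ≈ 1.8529)
(d + 2280116)*(3268184 - 575379) = (128164/69169 + 2280116)*(3268184 - 575379) = (157713471768/69169)*2692805 = 424691625344229240/69169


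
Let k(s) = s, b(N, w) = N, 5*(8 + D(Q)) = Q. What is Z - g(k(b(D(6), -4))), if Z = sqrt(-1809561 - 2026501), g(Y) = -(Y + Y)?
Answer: -68/5 + 59*I*sqrt(1102) ≈ -13.6 + 1958.6*I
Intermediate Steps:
D(Q) = -8 + Q/5
g(Y) = -2*Y
Z = 59*I*sqrt(1102) (Z = sqrt(-3836062) = 59*I*sqrt(1102) ≈ 1958.6*I)
Z - g(k(b(D(6), -4))) = 59*I*sqrt(1102) - (-2)*(-8 + (1/5)*6) = 59*I*sqrt(1102) - (-2)*(-8 + 6/5) = 59*I*sqrt(1102) - (-2)*(-34)/5 = 59*I*sqrt(1102) - 1*68/5 = 59*I*sqrt(1102) - 68/5 = -68/5 + 59*I*sqrt(1102)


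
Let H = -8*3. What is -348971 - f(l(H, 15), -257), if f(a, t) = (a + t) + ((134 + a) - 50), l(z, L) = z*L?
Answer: -348078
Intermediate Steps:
H = -24
l(z, L) = L*z
f(a, t) = 84 + t + 2*a (f(a, t) = (a + t) + (84 + a) = 84 + t + 2*a)
-348971 - f(l(H, 15), -257) = -348971 - (84 - 257 + 2*(15*(-24))) = -348971 - (84 - 257 + 2*(-360)) = -348971 - (84 - 257 - 720) = -348971 - 1*(-893) = -348971 + 893 = -348078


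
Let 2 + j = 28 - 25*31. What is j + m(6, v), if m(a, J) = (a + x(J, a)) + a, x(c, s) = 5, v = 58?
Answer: -732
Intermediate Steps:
j = -749 (j = -2 + (28 - 25*31) = -2 + (28 - 775) = -2 - 747 = -749)
m(a, J) = 5 + 2*a (m(a, J) = (a + 5) + a = (5 + a) + a = 5 + 2*a)
j + m(6, v) = -749 + (5 + 2*6) = -749 + (5 + 12) = -749 + 17 = -732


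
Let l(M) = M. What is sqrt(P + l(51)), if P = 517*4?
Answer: sqrt(2119) ≈ 46.033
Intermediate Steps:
P = 2068
sqrt(P + l(51)) = sqrt(2068 + 51) = sqrt(2119)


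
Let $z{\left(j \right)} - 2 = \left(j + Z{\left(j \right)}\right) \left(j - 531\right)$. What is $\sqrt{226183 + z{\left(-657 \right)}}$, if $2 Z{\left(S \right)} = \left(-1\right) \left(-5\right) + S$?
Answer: $\sqrt{1393989} \approx 1180.7$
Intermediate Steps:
$Z{\left(S \right)} = \frac{5}{2} + \frac{S}{2}$ ($Z{\left(S \right)} = \frac{\left(-1\right) \left(-5\right) + S}{2} = \frac{5 + S}{2} = \frac{5}{2} + \frac{S}{2}$)
$z{\left(j \right)} = 2 + \left(-531 + j\right) \left(\frac{5}{2} + \frac{3 j}{2}\right)$ ($z{\left(j \right)} = 2 + \left(j + \left(\frac{5}{2} + \frac{j}{2}\right)\right) \left(j - 531\right) = 2 + \left(\frac{5}{2} + \frac{3 j}{2}\right) \left(-531 + j\right) = 2 + \left(-531 + j\right) \left(\frac{5}{2} + \frac{3 j}{2}\right)$)
$\sqrt{226183 + z{\left(-657 \right)}} = \sqrt{226183 - \left(- \frac{1040665}{2} - \frac{1294947}{2}\right)} = \sqrt{226183 + \left(- \frac{2651}{2} + 521658 + \frac{3}{2} \cdot 431649\right)} = \sqrt{226183 + \left(- \frac{2651}{2} + 521658 + \frac{1294947}{2}\right)} = \sqrt{226183 + 1167806} = \sqrt{1393989}$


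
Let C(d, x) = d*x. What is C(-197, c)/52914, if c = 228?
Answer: -7486/8819 ≈ -0.84885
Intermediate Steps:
C(-197, c)/52914 = -197*228/52914 = -44916*1/52914 = -7486/8819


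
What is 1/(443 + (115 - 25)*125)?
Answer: 1/11693 ≈ 8.5521e-5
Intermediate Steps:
1/(443 + (115 - 25)*125) = 1/(443 + 90*125) = 1/(443 + 11250) = 1/11693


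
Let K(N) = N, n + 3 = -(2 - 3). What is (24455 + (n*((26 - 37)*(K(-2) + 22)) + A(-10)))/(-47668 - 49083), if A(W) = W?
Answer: -24885/96751 ≈ -0.25721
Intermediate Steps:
n = -2 (n = -3 - (2 - 3) = -3 - 1*(-1) = -3 + 1 = -2)
(24455 + (n*((26 - 37)*(K(-2) + 22)) + A(-10)))/(-47668 - 49083) = (24455 + (-2*(26 - 37)*(-2 + 22) - 10))/(-47668 - 49083) = (24455 + (-(-22)*20 - 10))/(-96751) = (24455 + (-2*(-220) - 10))*(-1/96751) = (24455 + (440 - 10))*(-1/96751) = (24455 + 430)*(-1/96751) = 24885*(-1/96751) = -24885/96751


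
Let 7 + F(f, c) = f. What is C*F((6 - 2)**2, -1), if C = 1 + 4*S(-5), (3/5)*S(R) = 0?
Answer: 9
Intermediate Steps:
S(R) = 0 (S(R) = (5/3)*0 = 0)
F(f, c) = -7 + f
C = 1 (C = 1 + 4*0 = 1 + 0 = 1)
C*F((6 - 2)**2, -1) = 1*(-7 + (6 - 2)**2) = 1*(-7 + 4**2) = 1*(-7 + 16) = 1*9 = 9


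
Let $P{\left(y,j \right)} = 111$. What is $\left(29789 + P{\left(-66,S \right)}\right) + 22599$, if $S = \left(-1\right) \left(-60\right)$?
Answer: $52499$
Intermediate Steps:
$S = 60$
$\left(29789 + P{\left(-66,S \right)}\right) + 22599 = \left(29789 + 111\right) + 22599 = 29900 + 22599 = 52499$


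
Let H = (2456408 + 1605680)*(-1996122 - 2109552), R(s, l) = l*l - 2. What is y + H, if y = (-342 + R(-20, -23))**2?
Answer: -16677609053087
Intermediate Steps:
R(s, l) = -2 + l**2 (R(s, l) = l**2 - 2 = -2 + l**2)
y = 34225 (y = (-342 + (-2 + (-23)**2))**2 = (-342 + (-2 + 529))**2 = (-342 + 527)**2 = 185**2 = 34225)
H = -16677609087312 (H = 4062088*(-4105674) = -16677609087312)
y + H = 34225 - 16677609087312 = -16677609053087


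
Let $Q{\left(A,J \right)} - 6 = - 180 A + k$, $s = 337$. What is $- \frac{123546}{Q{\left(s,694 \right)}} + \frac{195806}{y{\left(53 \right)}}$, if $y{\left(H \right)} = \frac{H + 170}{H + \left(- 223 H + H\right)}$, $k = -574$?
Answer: $- \frac{70212450630913}{6826922} \approx -1.0285 \cdot 10^{7}$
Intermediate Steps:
$Q{\left(A,J \right)} = -568 - 180 A$ ($Q{\left(A,J \right)} = 6 - \left(574 + 180 A\right) = -568 - 180 A$)
$y{\left(H \right)} = - \frac{170 + H}{221 H}$ ($y{\left(H \right)} = \frac{170 + H}{H - 222 H} = \frac{170 + H}{\left(-221\right) H} = \left(170 + H\right) \left(- \frac{1}{221 H}\right) = - \frac{170 + H}{221 H}$)
$- \frac{123546}{Q{\left(s,694 \right)}} + \frac{195806}{y{\left(53 \right)}} = - \frac{123546}{-568 - 60660} + \frac{195806}{\frac{1}{221} \cdot \frac{1}{53} \left(-170 - 53\right)} = - \frac{123546}{-61228} + \frac{195806}{\frac{1}{221} \cdot \frac{1}{53} \left(-223\right)} = \left(-123546\right) \left(- \frac{1}{61228}\right) + \frac{195806}{- \frac{223}{11713}} = \frac{61773}{30614} + 195806 \left(- \frac{11713}{223}\right) = \frac{61773}{30614} - \frac{2293475678}{223} = - \frac{70212450630913}{6826922}$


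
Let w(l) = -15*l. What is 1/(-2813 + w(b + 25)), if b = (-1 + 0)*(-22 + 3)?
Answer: -1/3473 ≈ -0.00028794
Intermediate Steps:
b = 19 (b = -1*(-19) = 19)
1/(-2813 + w(b + 25)) = 1/(-2813 - 15*(19 + 25)) = 1/(-2813 - 15*44) = 1/(-2813 - 660) = 1/(-3473) = -1/3473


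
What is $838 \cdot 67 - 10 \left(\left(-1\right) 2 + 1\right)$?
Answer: $56156$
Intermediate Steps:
$838 \cdot 67 - 10 \left(\left(-1\right) 2 + 1\right) = 56146 - 10 \left(-2 + 1\right) = 56146 - -10 = 56146 + 10 = 56156$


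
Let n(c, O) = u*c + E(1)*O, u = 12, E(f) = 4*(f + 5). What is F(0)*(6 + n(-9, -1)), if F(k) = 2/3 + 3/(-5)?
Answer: -42/5 ≈ -8.4000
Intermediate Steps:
E(f) = 20 + 4*f (E(f) = 4*(5 + f) = 20 + 4*f)
F(k) = 1/15 (F(k) = 2*(⅓) + 3*(-⅕) = ⅔ - ⅗ = 1/15)
n(c, O) = 12*c + 24*O (n(c, O) = 12*c + (20 + 4*1)*O = 12*c + (20 + 4)*O = 12*c + 24*O)
F(0)*(6 + n(-9, -1)) = (6 + (12*(-9) + 24*(-1)))/15 = (6 + (-108 - 24))/15 = (6 - 132)/15 = (1/15)*(-126) = -42/5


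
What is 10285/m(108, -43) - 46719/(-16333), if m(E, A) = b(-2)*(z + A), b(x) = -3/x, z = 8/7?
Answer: -2310722669/14356707 ≈ -160.95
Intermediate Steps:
z = 8/7 (z = 8*(⅐) = 8/7 ≈ 1.1429)
m(E, A) = 12/7 + 3*A/2 (m(E, A) = (-3/(-2))*(8/7 + A) = (-3*(-½))*(8/7 + A) = 3*(8/7 + A)/2 = 12/7 + 3*A/2)
10285/m(108, -43) - 46719/(-16333) = 10285/(12/7 + (3/2)*(-43)) - 46719/(-16333) = 10285/(12/7 - 129/2) - 46719*(-1/16333) = 10285/(-879/14) + 46719/16333 = 10285*(-14/879) + 46719/16333 = -143990/879 + 46719/16333 = -2310722669/14356707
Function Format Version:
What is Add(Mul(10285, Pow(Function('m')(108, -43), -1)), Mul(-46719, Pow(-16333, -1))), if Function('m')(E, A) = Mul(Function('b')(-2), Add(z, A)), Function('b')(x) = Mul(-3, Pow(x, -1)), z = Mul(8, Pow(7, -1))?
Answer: Rational(-2310722669, 14356707) ≈ -160.95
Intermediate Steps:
z = Rational(8, 7) (z = Mul(8, Rational(1, 7)) = Rational(8, 7) ≈ 1.1429)
Function('m')(E, A) = Add(Rational(12, 7), Mul(Rational(3, 2), A)) (Function('m')(E, A) = Mul(Mul(-3, Pow(-2, -1)), Add(Rational(8, 7), A)) = Mul(Mul(-3, Rational(-1, 2)), Add(Rational(8, 7), A)) = Mul(Rational(3, 2), Add(Rational(8, 7), A)) = Add(Rational(12, 7), Mul(Rational(3, 2), A)))
Add(Mul(10285, Pow(Function('m')(108, -43), -1)), Mul(-46719, Pow(-16333, -1))) = Add(Mul(10285, Pow(Add(Rational(12, 7), Mul(Rational(3, 2), -43)), -1)), Mul(-46719, Pow(-16333, -1))) = Add(Mul(10285, Pow(Add(Rational(12, 7), Rational(-129, 2)), -1)), Mul(-46719, Rational(-1, 16333))) = Add(Mul(10285, Pow(Rational(-879, 14), -1)), Rational(46719, 16333)) = Add(Mul(10285, Rational(-14, 879)), Rational(46719, 16333)) = Add(Rational(-143990, 879), Rational(46719, 16333)) = Rational(-2310722669, 14356707)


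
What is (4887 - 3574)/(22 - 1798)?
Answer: -1313/1776 ≈ -0.73930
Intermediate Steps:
(4887 - 3574)/(22 - 1798) = 1313/(-1776) = 1313*(-1/1776) = -1313/1776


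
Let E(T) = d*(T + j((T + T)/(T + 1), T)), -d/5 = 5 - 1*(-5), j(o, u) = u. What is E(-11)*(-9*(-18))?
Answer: 178200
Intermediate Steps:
d = -50 (d = -5*(5 - 1*(-5)) = -5*(5 + 5) = -5*10 = -50)
E(T) = -100*T (E(T) = -50*(T + T) = -100*T)
E(-11)*(-9*(-18)) = (-100*(-11))*(-9*(-18)) = 1100*162 = 178200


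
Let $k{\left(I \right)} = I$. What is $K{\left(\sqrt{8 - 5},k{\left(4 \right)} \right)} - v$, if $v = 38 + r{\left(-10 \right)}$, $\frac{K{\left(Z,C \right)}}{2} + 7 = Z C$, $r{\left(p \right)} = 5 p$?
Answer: $-2 + 8 \sqrt{3} \approx 11.856$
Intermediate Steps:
$K{\left(Z,C \right)} = -14 + 2 C Z$ ($K{\left(Z,C \right)} = -14 + 2 Z C = -14 + 2 C Z$)
$v = -12$ ($v = 38 + 5 \left(-10\right) = 38 - 50 = -12$)
$K{\left(\sqrt{8 - 5},k{\left(4 \right)} \right)} - v = \left(-14 + 2 \cdot 4 \sqrt{8 - 5}\right) - -12 = \left(-14 + 2 \cdot 4 \sqrt{3}\right) + 12 = \left(-14 + 8 \sqrt{3}\right) + 12 = -2 + 8 \sqrt{3}$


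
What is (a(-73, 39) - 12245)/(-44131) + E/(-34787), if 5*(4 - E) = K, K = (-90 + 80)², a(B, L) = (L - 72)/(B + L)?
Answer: 14505731003/52196293298 ≈ 0.27791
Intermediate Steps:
a(B, L) = (-72 + L)/(B + L)
K = 100 (K = (-10)² = 100)
E = -16 (E = 4 - ⅕*100 = 4 - 20 = -16)
(a(-73, 39) - 12245)/(-44131) + E/(-34787) = ((-72 + 39)/(-73 + 39) - 12245)/(-44131) - 16/(-34787) = (-33/(-34) - 12245)*(-1/44131) - 16*(-1/34787) = (-1/34*(-33) - 12245)*(-1/44131) + 16/34787 = (33/34 - 12245)*(-1/44131) + 16/34787 = -416297/34*(-1/44131) + 16/34787 = 416297/1500454 + 16/34787 = 14505731003/52196293298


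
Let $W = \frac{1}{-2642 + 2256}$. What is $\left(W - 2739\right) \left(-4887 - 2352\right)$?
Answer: $\frac{7653468945}{386} \approx 1.9828 \cdot 10^{7}$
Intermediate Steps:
$W = - \frac{1}{386}$ ($W = \frac{1}{-386} = - \frac{1}{386} \approx -0.0025907$)
$\left(W - 2739\right) \left(-4887 - 2352\right) = \left(- \frac{1}{386} - 2739\right) \left(-4887 - 2352\right) = \left(- \frac{1057255}{386}\right) \left(-7239\right) = \frac{7653468945}{386}$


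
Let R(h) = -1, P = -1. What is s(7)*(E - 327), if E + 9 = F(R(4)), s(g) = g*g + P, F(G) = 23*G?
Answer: -17232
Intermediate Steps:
s(g) = -1 + g² (s(g) = g*g - 1 = g² - 1 = -1 + g²)
E = -32 (E = -9 + 23*(-1) = -9 - 23 = -32)
s(7)*(E - 327) = (-1 + 7²)*(-32 - 327) = (-1 + 49)*(-359) = 48*(-359) = -17232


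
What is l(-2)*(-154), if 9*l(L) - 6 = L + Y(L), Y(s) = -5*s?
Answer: -2156/9 ≈ -239.56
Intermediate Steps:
l(L) = ⅔ - 4*L/9 (l(L) = ⅔ + (L - 5*L)/9 = ⅔ + (-4*L)/9 = ⅔ - 4*L/9)
l(-2)*(-154) = (⅔ - 4/9*(-2))*(-154) = (⅔ + 8/9)*(-154) = (14/9)*(-154) = -2156/9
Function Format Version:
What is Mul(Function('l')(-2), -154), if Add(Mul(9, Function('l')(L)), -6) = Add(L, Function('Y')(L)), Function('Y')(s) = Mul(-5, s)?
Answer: Rational(-2156, 9) ≈ -239.56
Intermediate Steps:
Function('l')(L) = Add(Rational(2, 3), Mul(Rational(-4, 9), L)) (Function('l')(L) = Add(Rational(2, 3), Mul(Rational(1, 9), Add(L, Mul(-5, L)))) = Add(Rational(2, 3), Mul(Rational(1, 9), Mul(-4, L))) = Add(Rational(2, 3), Mul(Rational(-4, 9), L)))
Mul(Function('l')(-2), -154) = Mul(Add(Rational(2, 3), Mul(Rational(-4, 9), -2)), -154) = Mul(Add(Rational(2, 3), Rational(8, 9)), -154) = Mul(Rational(14, 9), -154) = Rational(-2156, 9)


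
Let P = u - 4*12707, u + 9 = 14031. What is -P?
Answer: 36806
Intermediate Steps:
u = 14022 (u = -9 + 14031 = 14022)
P = -36806 (P = 14022 - 4*12707 = 14022 - 1*50828 = 14022 - 50828 = -36806)
-P = -1*(-36806) = 36806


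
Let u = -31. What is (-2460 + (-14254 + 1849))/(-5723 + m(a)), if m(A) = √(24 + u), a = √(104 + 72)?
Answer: 85072395/32752736 + 14865*I*√7/32752736 ≈ 2.5974 + 0.0012008*I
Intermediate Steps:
a = 4*√11 (a = √176 = 4*√11 ≈ 13.266)
m(A) = I*√7 (m(A) = √(24 - 31) = √(-7) = I*√7)
(-2460 + (-14254 + 1849))/(-5723 + m(a)) = (-2460 + (-14254 + 1849))/(-5723 + I*√7) = (-2460 - 12405)/(-5723 + I*√7) = -14865/(-5723 + I*√7)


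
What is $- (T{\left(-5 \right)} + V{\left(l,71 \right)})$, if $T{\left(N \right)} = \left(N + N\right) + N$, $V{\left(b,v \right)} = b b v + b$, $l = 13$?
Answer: $-11997$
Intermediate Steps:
$V{\left(b,v \right)} = b + v b^{2}$ ($V{\left(b,v \right)} = b^{2} v + b = v b^{2} + b = b + v b^{2}$)
$T{\left(N \right)} = 3 N$ ($T{\left(N \right)} = 2 N + N = 3 N$)
$- (T{\left(-5 \right)} + V{\left(l,71 \right)}) = - (3 \left(-5\right) + 13 \left(1 + 13 \cdot 71\right)) = - (-15 + 13 \left(1 + 923\right)) = - (-15 + 13 \cdot 924) = - (-15 + 12012) = \left(-1\right) 11997 = -11997$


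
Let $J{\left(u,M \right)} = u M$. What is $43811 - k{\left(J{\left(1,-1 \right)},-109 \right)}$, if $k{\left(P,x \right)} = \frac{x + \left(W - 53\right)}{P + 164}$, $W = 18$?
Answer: $\frac{7141337}{163} \approx 43812.0$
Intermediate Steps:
$J{\left(u,M \right)} = M u$
$k{\left(P,x \right)} = \frac{-35 + x}{164 + P}$ ($k{\left(P,x \right)} = \frac{x + \left(18 - 53\right)}{P + 164} = \frac{x + \left(18 - 53\right)}{164 + P} = \frac{x - 35}{164 + P} = \frac{-35 + x}{164 + P}$)
$43811 - k{\left(J{\left(1,-1 \right)},-109 \right)} = 43811 - \frac{-35 - 109}{164 - 1} = 43811 - \frac{1}{164 - 1} \left(-144\right) = 43811 - \frac{1}{163} \left(-144\right) = 43811 - - \frac{144}{163} = 43811 + \frac{144}{163} = \frac{7141337}{163}$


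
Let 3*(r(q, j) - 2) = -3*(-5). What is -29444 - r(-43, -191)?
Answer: -29451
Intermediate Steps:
r(q, j) = 7 (r(q, j) = 2 + (-3*(-5))/3 = 2 + (⅓)*15 = 2 + 5 = 7)
-29444 - r(-43, -191) = -29444 - 1*7 = -29444 - 7 = -29451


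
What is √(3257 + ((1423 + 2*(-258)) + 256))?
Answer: 2*√1105 ≈ 66.483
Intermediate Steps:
√(3257 + ((1423 + 2*(-258)) + 256)) = √(3257 + ((1423 - 516) + 256)) = √(3257 + (907 + 256)) = √(3257 + 1163) = √4420 = 2*√1105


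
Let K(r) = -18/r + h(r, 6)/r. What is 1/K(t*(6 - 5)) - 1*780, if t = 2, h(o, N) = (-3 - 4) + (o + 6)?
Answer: -13262/17 ≈ -780.12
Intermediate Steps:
h(o, N) = -1 + o (h(o, N) = -7 + (6 + o) = -1 + o)
K(r) = -18/r + (-1 + r)/r
1/K(t*(6 - 5)) - 1*780 = 1/((-19 + 2*(6 - 5))/((2*(6 - 5)))) - 1*780 = 1/((-19 + 2*1)/((2*1))) - 780 = 1/((-19 + 2)/2) - 780 = 1/((1/2)*(-17)) - 780 = 1/(-17/2) - 780 = -2/17 - 780 = -13262/17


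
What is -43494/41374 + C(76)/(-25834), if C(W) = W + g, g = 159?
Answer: -566673443/534427958 ≈ -1.0603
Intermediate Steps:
C(W) = 159 + W (C(W) = W + 159 = 159 + W)
-43494/41374 + C(76)/(-25834) = -43494/41374 + (159 + 76)/(-25834) = -43494*1/41374 + 235*(-1/25834) = -21747/20687 - 235/25834 = -566673443/534427958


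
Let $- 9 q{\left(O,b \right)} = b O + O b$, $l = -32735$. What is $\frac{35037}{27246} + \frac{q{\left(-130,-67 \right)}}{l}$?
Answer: $\frac{719803405}{535138686} \approx 1.3451$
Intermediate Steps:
$q{\left(O,b \right)} = - \frac{2 O b}{9}$ ($q{\left(O,b \right)} = - \frac{b O + O b}{9} = - \frac{O b + O b}{9} = - \frac{2 O b}{9}$)
$\frac{35037}{27246} + \frac{q{\left(-130,-67 \right)}}{l} = \frac{35037}{27246} + \frac{\left(- \frac{2}{9}\right) \left(-130\right) \left(-67\right)}{-32735} = 35037 \cdot \frac{1}{27246} - - \frac{3484}{58923} = \frac{11679}{9082} + \frac{3484}{58923} = \frac{719803405}{535138686}$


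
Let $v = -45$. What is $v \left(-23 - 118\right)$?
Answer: $6345$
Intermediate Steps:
$v \left(-23 - 118\right) = - 45 \left(-23 - 118\right) = \left(-45\right) \left(-141\right) = 6345$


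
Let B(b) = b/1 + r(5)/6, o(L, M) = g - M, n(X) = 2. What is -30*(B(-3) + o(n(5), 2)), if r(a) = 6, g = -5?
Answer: 270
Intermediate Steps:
o(L, M) = -5 - M
B(b) = 1 + b (B(b) = b/1 + 6/6 = b*1 + 6*(⅙) = b + 1 = 1 + b)
-30*(B(-3) + o(n(5), 2)) = -30*((1 - 3) + (-5 - 1*2)) = -30*(-2 + (-5 - 2)) = -30*(-2 - 7) = -30*(-9) = 270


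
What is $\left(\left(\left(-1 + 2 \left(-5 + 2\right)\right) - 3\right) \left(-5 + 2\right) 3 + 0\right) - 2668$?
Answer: $-2578$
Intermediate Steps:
$\left(\left(\left(-1 + 2 \left(-5 + 2\right)\right) - 3\right) \left(-5 + 2\right) 3 + 0\right) - 2668 = \left(\left(\left(-1 + 2 \left(-3\right)\right) - 3\right) \left(-3\right) 3 + 0\right) - 2668 = \left(\left(\left(-1 - 6\right) - 3\right) \left(-3\right) 3 + 0\right) - 2668 = \left(\left(-7 - 3\right) \left(-3\right) 3 + 0\right) - 2668 = \left(\left(-10\right) \left(-3\right) 3 + 0\right) - 2668 = \left(30 \cdot 3 + 0\right) - 2668 = \left(90 + 0\right) - 2668 = 90 - 2668 = -2578$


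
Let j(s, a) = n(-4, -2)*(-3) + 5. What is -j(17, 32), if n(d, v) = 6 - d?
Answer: 25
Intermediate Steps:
j(s, a) = -25 (j(s, a) = (6 - 1*(-4))*(-3) + 5 = (6 + 4)*(-3) + 5 = 10*(-3) + 5 = -30 + 5 = -25)
-j(17, 32) = -1*(-25) = 25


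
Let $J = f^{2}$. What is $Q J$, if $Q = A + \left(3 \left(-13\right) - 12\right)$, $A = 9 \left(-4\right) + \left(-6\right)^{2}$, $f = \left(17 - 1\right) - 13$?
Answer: $-459$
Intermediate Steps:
$f = 3$ ($f = \left(17 - 1\right) - 13 = 16 - 13 = 3$)
$A = 0$ ($A = -36 + 36 = 0$)
$Q = -51$ ($Q = 0 + \left(3 \left(-13\right) - 12\right) = 0 - 51 = -51$)
$J = 9$ ($J = 3^{2} = 9$)
$Q J = \left(-51\right) 9 = -459$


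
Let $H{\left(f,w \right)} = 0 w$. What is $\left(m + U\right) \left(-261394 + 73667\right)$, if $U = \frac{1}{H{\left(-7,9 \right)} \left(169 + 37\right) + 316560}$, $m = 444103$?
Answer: $- \frac{26391646415957087}{316560} \approx -8.337 \cdot 10^{10}$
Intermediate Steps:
$H{\left(f,w \right)} = 0$
$U = \frac{1}{316560}$ ($U = \frac{1}{0 \left(169 + 37\right) + 316560} = \frac{1}{0 \cdot 206 + 316560} = \frac{1}{0 + 316560} = \frac{1}{316560} \approx 3.159 \cdot 10^{-6}$)
$\left(m + U\right) \left(-261394 + 73667\right) = \left(444103 + \frac{1}{316560}\right) \left(-261394 + 73667\right) = \frac{140585245681}{316560} \left(-187727\right) = - \frac{26391646415957087}{316560}$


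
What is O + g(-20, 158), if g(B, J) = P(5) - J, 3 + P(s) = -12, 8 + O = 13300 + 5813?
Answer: 18932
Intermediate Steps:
O = 19105 (O = -8 + (13300 + 5813) = -8 + 19113 = 19105)
P(s) = -15 (P(s) = -3 - 12 = -15)
g(B, J) = -15 - J
O + g(-20, 158) = 19105 + (-15 - 1*158) = 19105 + (-15 - 158) = 19105 - 173 = 18932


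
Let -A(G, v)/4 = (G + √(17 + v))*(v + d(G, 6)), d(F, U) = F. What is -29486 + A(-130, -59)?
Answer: -127766 + 756*I*√42 ≈ -1.2777e+5 + 4899.4*I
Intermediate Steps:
A(G, v) = -4*(G + v)*(G + √(17 + v)) (A(G, v) = -4*(G + √(17 + v))*(v + G) = -4*(G + √(17 + v))*(G + v) = -4*(G + v)*(G + √(17 + v)))
-29486 + A(-130, -59) = -29486 + (-4*(-130)² - 4*(-130)*(-59) - 4*(-130)*√(17 - 59) - 4*(-59)*√(17 - 59)) = -29486 + (-4*16900 - 30680 - 4*(-130)*√(-42) - 4*(-59)*√(-42)) = -29486 + (-67600 - 30680 - 4*(-130)*I*√42 - 4*(-59)*I*√42) = -29486 + (-67600 - 30680 + 520*I*√42 + 236*I*√42) = -29486 + (-98280 + 756*I*√42) = -127766 + 756*I*√42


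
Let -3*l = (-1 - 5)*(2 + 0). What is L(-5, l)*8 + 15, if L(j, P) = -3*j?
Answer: 135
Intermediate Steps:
l = 4 (l = -(-1 - 5)*(2 + 0)/3 = -(-2)*2 = -⅓*(-12) = 4)
L(-5, l)*8 + 15 = -3*(-5)*8 + 15 = 15*8 + 15 = 120 + 15 = 135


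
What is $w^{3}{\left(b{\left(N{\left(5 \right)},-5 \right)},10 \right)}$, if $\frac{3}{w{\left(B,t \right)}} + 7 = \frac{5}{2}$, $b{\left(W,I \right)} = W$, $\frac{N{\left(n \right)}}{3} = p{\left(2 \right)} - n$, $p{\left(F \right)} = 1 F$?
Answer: $- \frac{8}{27} \approx -0.2963$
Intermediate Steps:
$p{\left(F \right)} = F$
$N{\left(n \right)} = 6 - 3 n$ ($N{\left(n \right)} = 3 \left(2 - n\right) = 6 - 3 n$)
$w{\left(B,t \right)} = - \frac{2}{3}$ ($w{\left(B,t \right)} = \frac{3}{-7 + \frac{5}{2}} = \frac{3}{- \frac{9}{2}} = 3 \left(- \frac{2}{9}\right) = - \frac{2}{3}$)
$w^{3}{\left(b{\left(N{\left(5 \right)},-5 \right)},10 \right)} = \left(- \frac{2}{3}\right)^{3} = - \frac{8}{27}$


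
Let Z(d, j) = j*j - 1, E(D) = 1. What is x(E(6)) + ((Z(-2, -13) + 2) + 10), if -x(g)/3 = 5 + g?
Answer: 162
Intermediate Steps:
Z(d, j) = -1 + j² (Z(d, j) = j² - 1 = -1 + j²)
x(g) = -15 - 3*g (x(g) = -3*(5 + g) = -15 - 3*g)
x(E(6)) + ((Z(-2, -13) + 2) + 10) = (-15 - 3*1) + (((-1 + (-13)²) + 2) + 10) = (-15 - 3) + (((-1 + 169) + 2) + 10) = -18 + ((168 + 2) + 10) = -18 + (170 + 10) = -18 + 180 = 162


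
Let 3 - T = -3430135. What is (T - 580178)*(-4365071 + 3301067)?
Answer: -3032368839840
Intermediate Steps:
T = 3430138 (T = 3 - 1*(-3430135) = 3 + 3430135 = 3430138)
(T - 580178)*(-4365071 + 3301067) = (3430138 - 580178)*(-4365071 + 3301067) = 2849960*(-1064004) = -3032368839840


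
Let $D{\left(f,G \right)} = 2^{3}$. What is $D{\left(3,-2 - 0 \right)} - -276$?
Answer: $284$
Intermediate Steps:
$D{\left(f,G \right)} = 8$
$D{\left(3,-2 - 0 \right)} - -276 = 8 - -276 = 8 + 276 = 284$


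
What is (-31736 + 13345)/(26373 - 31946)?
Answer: 18391/5573 ≈ 3.3000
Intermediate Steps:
(-31736 + 13345)/(26373 - 31946) = -18391/(-5573) = -18391*(-1/5573) = 18391/5573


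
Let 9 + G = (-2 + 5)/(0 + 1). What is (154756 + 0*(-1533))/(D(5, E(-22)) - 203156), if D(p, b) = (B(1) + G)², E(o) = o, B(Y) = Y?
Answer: -154756/203131 ≈ -0.76185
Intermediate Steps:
G = -6 (G = -9 + (-2 + 5)/(0 + 1) = -9 + 3/1 = -9 + 3*1 = -9 + 3 = -6)
D(p, b) = 25 (D(p, b) = (1 - 6)² = (-5)² = 25)
(154756 + 0*(-1533))/(D(5, E(-22)) - 203156) = (154756 + 0*(-1533))/(25 - 203156) = (154756 + 0)/(-203131) = 154756*(-1/203131) = -154756/203131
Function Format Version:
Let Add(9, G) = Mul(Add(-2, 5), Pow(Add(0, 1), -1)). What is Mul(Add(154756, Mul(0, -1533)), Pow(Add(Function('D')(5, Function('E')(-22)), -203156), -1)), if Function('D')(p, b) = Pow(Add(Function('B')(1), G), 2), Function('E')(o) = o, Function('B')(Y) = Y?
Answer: Rational(-154756, 203131) ≈ -0.76185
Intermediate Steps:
G = -6 (G = Add(-9, Mul(Add(-2, 5), Pow(Add(0, 1), -1))) = Add(-9, Mul(3, Pow(1, -1))) = Add(-9, Mul(3, 1)) = Add(-9, 3) = -6)
Function('D')(p, b) = 25 (Function('D')(p, b) = Pow(Add(1, -6), 2) = Pow(-5, 2) = 25)
Mul(Add(154756, Mul(0, -1533)), Pow(Add(Function('D')(5, Function('E')(-22)), -203156), -1)) = Mul(Add(154756, Mul(0, -1533)), Pow(Add(25, -203156), -1)) = Mul(Add(154756, 0), Pow(-203131, -1)) = Mul(154756, Rational(-1, 203131)) = Rational(-154756, 203131)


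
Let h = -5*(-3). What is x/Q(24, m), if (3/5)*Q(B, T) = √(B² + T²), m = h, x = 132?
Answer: 132*√89/445 ≈ 2.7984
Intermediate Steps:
h = 15
m = 15
Q(B, T) = 5*√(B² + T²)/3
x/Q(24, m) = 132/((5*√(24² + 15²)/3)) = 132/((5*√(576 + 225)/3)) = 132/((5*√801/3)) = 132/((5*(3*√89)/3)) = 132/((5*√89)) = 132*(√89/445) = 132*√89/445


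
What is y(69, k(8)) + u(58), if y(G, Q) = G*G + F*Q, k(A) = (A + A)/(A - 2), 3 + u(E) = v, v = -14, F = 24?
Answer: 4808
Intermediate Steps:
u(E) = -17 (u(E) = -3 - 14 = -17)
k(A) = 2*A/(-2 + A) (k(A) = (2*A)/(-2 + A) = 2*A/(-2 + A))
y(G, Q) = G² + 24*Q (y(G, Q) = G*G + 24*Q = G² + 24*Q)
y(69, k(8)) + u(58) = (69² + 24*(2*8/(-2 + 8))) - 17 = (4761 + 24*(2*8/6)) - 17 = (4761 + 24*(2*8*(⅙))) - 17 = (4761 + 24*(8/3)) - 17 = (4761 + 64) - 17 = 4825 - 17 = 4808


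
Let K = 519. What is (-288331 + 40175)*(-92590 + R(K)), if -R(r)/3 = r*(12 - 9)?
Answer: 24135900716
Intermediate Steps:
R(r) = -9*r (R(r) = -3*r*(12 - 9) = -3*r*3 = -9*r)
(-288331 + 40175)*(-92590 + R(K)) = (-288331 + 40175)*(-92590 - 9*519) = -248156*(-92590 - 4671) = -248156*(-97261) = 24135900716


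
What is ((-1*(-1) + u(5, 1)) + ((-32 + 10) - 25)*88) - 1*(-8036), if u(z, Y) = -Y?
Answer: 3900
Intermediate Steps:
((-1*(-1) + u(5, 1)) + ((-32 + 10) - 25)*88) - 1*(-8036) = ((-1*(-1) - 1*1) + ((-32 + 10) - 25)*88) - 1*(-8036) = ((1 - 1) + (-22 - 25)*88) + 8036 = (0 - 47*88) + 8036 = (0 - 4136) + 8036 = -4136 + 8036 = 3900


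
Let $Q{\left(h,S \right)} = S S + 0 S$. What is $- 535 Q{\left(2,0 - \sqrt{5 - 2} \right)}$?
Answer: $-1605$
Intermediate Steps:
$Q{\left(h,S \right)} = S^{2}$ ($Q{\left(h,S \right)} = S^{2} + 0 = S^{2}$)
$- 535 Q{\left(2,0 - \sqrt{5 - 2} \right)} = - 535 \left(0 - \sqrt{5 - 2}\right)^{2} = - 535 \left(0 - \sqrt{3}\right)^{2} = - 535 \left(- \sqrt{3}\right)^{2} = \left(-535\right) 3 = -1605$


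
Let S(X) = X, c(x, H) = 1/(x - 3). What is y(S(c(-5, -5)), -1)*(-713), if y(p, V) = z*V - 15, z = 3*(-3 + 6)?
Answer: 17112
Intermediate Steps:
c(x, H) = 1/(-3 + x)
z = 9 (z = 3*3 = 9)
y(p, V) = -15 + 9*V (y(p, V) = 9*V - 15 = -15 + 9*V)
y(S(c(-5, -5)), -1)*(-713) = (-15 + 9*(-1))*(-713) = (-15 - 9)*(-713) = -24*(-713) = 17112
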